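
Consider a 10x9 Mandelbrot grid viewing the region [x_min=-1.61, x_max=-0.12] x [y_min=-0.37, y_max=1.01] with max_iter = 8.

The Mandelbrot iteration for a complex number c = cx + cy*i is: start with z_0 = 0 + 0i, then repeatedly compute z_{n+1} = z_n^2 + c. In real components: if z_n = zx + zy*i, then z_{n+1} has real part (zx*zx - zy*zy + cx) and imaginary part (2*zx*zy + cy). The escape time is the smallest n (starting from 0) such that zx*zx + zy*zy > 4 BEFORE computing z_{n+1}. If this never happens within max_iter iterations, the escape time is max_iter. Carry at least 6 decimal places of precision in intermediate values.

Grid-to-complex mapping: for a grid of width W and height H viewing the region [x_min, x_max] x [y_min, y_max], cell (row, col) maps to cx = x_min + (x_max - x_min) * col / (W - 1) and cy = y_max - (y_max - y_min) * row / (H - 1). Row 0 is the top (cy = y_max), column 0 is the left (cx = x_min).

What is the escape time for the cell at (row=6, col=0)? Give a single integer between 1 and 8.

Answer: 8

Derivation:
z_0 = 0 + 0i, c = -1.6100 + -0.0250i
Iter 1: z = -1.6100 + -0.0250i, |z|^2 = 2.5927
Iter 2: z = 0.9815 + 0.0555i, |z|^2 = 0.9664
Iter 3: z = -0.6498 + 0.0839i, |z|^2 = 0.4293
Iter 4: z = -1.1948 + -0.1341i, |z|^2 = 1.4456
Iter 5: z = -0.2004 + 0.2954i, |z|^2 = 0.1274
Iter 6: z = -1.6571 + -0.1434i, |z|^2 = 2.7666
Iter 7: z = 1.1155 + 0.4502i, |z|^2 = 1.4471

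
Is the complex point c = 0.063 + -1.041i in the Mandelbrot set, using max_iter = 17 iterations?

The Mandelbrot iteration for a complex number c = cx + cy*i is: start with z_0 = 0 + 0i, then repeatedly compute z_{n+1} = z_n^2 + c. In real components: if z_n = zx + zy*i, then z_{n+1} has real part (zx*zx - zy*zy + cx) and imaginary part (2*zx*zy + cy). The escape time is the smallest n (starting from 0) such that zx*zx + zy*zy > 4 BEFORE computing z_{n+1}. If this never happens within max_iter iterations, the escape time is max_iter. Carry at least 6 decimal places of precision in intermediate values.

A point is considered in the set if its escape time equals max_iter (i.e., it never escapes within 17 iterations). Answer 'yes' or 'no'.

z_0 = 0 + 0i, c = 0.0630 + -1.0410i
Iter 1: z = 0.0630 + -1.0410i, |z|^2 = 1.0877
Iter 2: z = -1.0167 + -1.1722i, |z|^2 = 2.4077
Iter 3: z = -0.2773 + 1.3425i, |z|^2 = 1.8792
Iter 4: z = -1.6625 + -1.7855i, |z|^2 = 5.9517
Escaped at iteration 4

Answer: no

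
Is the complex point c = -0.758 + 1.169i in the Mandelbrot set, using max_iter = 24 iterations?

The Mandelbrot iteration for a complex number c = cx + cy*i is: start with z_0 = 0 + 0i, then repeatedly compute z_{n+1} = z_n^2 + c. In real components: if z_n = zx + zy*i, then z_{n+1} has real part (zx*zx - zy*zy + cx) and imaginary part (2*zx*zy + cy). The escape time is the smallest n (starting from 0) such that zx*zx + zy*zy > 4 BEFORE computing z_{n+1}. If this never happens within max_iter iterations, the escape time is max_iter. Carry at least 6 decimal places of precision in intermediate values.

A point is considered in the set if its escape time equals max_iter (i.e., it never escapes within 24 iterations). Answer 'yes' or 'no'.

Answer: no

Derivation:
z_0 = 0 + 0i, c = -0.7580 + 1.1690i
Iter 1: z = -0.7580 + 1.1690i, |z|^2 = 1.9411
Iter 2: z = -1.5500 + -0.6032i, |z|^2 = 2.7663
Iter 3: z = 1.2806 + 3.0389i, |z|^2 = 10.8751
Escaped at iteration 3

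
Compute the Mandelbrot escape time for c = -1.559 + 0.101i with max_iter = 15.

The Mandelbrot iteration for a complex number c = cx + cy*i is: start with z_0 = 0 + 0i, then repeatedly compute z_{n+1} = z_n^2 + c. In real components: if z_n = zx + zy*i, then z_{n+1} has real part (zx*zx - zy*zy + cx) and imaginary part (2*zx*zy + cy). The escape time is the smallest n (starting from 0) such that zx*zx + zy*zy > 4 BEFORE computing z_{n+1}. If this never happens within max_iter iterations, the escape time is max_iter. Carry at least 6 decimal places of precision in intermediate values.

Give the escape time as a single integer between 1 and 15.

Answer: 6

Derivation:
z_0 = 0 + 0i, c = -1.5590 + 0.1010i
Iter 1: z = -1.5590 + 0.1010i, |z|^2 = 2.4407
Iter 2: z = 0.8613 + -0.2139i, |z|^2 = 0.7876
Iter 3: z = -0.8630 + -0.2675i, |z|^2 = 0.8162
Iter 4: z = -0.8859 + 0.5627i, |z|^2 = 1.1013
Iter 5: z = -1.0908 + -0.8959i, |z|^2 = 1.9925
Iter 6: z = -1.1716 + 2.0555i, |z|^2 = 5.5978
Escaped at iteration 6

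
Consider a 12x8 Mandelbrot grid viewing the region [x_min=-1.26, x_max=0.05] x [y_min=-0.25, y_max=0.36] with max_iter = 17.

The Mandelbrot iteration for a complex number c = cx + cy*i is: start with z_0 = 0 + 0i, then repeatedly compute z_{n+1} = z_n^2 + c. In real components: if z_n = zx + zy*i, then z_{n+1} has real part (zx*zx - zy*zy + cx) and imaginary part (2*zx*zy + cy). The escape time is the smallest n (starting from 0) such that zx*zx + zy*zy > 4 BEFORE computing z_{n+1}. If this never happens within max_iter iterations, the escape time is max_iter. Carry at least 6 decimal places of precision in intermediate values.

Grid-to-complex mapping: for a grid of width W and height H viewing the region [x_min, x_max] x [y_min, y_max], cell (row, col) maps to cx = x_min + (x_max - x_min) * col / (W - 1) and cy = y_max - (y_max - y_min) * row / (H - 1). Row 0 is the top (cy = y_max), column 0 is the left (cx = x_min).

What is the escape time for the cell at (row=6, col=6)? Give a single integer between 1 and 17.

z_0 = 0 + 0i, c = -0.5455 + -0.1629i
Iter 1: z = -0.5455 + -0.1629i, |z|^2 = 0.3240
Iter 2: z = -0.2745 + 0.0148i, |z|^2 = 0.0755
Iter 3: z = -0.4703 + -0.1710i, |z|^2 = 0.2505
Iter 4: z = -0.3535 + -0.0020i, |z|^2 = 0.1249
Iter 5: z = -0.4205 + -0.1614i, |z|^2 = 0.2029
Iter 6: z = -0.3947 + -0.0271i, |z|^2 = 0.1565
Iter 7: z = -0.3904 + -0.1415i, |z|^2 = 0.1724
Iter 8: z = -0.4130 + -0.0524i, |z|^2 = 0.1733
Iter 9: z = -0.3776 + -0.1196i, |z|^2 = 0.1569
Iter 10: z = -0.4172 + -0.0726i, |z|^2 = 0.1793
Iter 11: z = -0.3767 + -0.1023i, |z|^2 = 0.1524
Iter 12: z = -0.4140 + -0.0858i, |z|^2 = 0.1788
Iter 13: z = -0.3814 + -0.0918i, |z|^2 = 0.1539
Iter 14: z = -0.4084 + -0.0928i, |z|^2 = 0.1754
Iter 15: z = -0.3873 + -0.0870i, |z|^2 = 0.1575
Iter 16: z = -0.4031 + -0.0954i, |z|^2 = 0.1716

Answer: 17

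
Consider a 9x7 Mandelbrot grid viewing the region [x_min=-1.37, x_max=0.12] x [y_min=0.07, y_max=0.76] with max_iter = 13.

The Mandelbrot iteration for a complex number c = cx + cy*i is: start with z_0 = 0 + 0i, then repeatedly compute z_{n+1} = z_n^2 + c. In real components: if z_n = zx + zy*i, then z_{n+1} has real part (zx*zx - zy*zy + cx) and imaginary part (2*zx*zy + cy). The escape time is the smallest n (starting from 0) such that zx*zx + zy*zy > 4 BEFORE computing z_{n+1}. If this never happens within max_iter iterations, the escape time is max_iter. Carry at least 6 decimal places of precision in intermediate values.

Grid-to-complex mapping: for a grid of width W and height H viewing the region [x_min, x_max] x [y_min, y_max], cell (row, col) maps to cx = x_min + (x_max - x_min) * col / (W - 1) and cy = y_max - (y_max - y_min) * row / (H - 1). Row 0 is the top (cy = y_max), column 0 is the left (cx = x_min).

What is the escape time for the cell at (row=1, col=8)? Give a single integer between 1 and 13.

z_0 = 0 + 0i, c = 0.1200 + 0.6450i
Iter 1: z = 0.1200 + 0.6450i, |z|^2 = 0.4304
Iter 2: z = -0.2816 + 0.7998i, |z|^2 = 0.7190
Iter 3: z = -0.4404 + 0.1945i, |z|^2 = 0.2318
Iter 4: z = 0.2761 + 0.4737i, |z|^2 = 0.3006
Iter 5: z = -0.0282 + 0.9066i, |z|^2 = 0.8226
Iter 6: z = -0.7011 + 0.5940i, |z|^2 = 0.8443
Iter 7: z = 0.2587 + -0.1878i, |z|^2 = 0.1022
Iter 8: z = 0.1517 + 0.5478i, |z|^2 = 0.3231
Iter 9: z = -0.1571 + 0.8112i, |z|^2 = 0.6827
Iter 10: z = -0.5133 + 0.3901i, |z|^2 = 0.4157
Iter 11: z = 0.2313 + 0.2445i, |z|^2 = 0.1133
Iter 12: z = 0.1137 + 0.7581i, |z|^2 = 0.5877

Answer: 13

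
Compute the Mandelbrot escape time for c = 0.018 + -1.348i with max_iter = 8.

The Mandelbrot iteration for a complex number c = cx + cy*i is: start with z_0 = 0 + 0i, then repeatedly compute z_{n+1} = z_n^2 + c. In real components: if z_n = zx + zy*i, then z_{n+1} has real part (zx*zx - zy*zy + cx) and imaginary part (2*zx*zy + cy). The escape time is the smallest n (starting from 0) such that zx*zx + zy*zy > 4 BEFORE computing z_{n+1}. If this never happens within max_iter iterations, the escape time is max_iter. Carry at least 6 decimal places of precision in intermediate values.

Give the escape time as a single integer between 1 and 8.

Answer: 2

Derivation:
z_0 = 0 + 0i, c = 0.0180 + -1.3480i
Iter 1: z = 0.0180 + -1.3480i, |z|^2 = 1.8174
Iter 2: z = -1.7988 + -1.3965i, |z|^2 = 5.1859
Escaped at iteration 2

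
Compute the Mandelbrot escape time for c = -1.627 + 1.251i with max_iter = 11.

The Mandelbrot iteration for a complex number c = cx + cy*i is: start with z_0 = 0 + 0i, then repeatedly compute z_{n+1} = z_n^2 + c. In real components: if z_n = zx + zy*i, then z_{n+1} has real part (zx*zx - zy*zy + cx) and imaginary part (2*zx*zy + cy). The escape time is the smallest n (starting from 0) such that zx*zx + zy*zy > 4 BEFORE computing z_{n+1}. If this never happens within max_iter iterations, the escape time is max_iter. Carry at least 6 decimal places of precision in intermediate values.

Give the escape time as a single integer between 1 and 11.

Answer: 1

Derivation:
z_0 = 0 + 0i, c = -1.6270 + 1.2510i
Iter 1: z = -1.6270 + 1.2510i, |z|^2 = 4.2121
Escaped at iteration 1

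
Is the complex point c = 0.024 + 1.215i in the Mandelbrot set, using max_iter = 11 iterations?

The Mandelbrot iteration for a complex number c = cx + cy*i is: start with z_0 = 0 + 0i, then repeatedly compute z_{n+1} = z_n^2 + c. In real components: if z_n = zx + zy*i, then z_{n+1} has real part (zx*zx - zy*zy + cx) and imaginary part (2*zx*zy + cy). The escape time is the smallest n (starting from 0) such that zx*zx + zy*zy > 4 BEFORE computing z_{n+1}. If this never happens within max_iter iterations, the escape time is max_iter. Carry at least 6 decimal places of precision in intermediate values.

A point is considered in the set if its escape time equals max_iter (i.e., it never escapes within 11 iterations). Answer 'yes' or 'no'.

z_0 = 0 + 0i, c = 0.0240 + 1.2150i
Iter 1: z = 0.0240 + 1.2150i, |z|^2 = 1.4768
Iter 2: z = -1.4516 + 1.2733i, |z|^2 = 3.7286
Iter 3: z = 0.5099 + -2.4818i, |z|^2 = 6.4195
Escaped at iteration 3

Answer: no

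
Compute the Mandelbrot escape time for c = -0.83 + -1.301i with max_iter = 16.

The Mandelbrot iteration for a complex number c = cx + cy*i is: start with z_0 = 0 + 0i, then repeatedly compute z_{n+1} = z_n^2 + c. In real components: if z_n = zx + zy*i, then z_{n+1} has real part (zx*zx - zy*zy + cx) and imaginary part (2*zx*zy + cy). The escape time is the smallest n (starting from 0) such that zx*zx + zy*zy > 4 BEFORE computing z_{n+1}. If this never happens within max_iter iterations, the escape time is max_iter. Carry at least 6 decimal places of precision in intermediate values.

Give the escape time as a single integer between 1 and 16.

z_0 = 0 + 0i, c = -0.8300 + -1.3010i
Iter 1: z = -0.8300 + -1.3010i, |z|^2 = 2.3815
Iter 2: z = -1.8337 + 0.8587i, |z|^2 = 4.0998
Escaped at iteration 2

Answer: 2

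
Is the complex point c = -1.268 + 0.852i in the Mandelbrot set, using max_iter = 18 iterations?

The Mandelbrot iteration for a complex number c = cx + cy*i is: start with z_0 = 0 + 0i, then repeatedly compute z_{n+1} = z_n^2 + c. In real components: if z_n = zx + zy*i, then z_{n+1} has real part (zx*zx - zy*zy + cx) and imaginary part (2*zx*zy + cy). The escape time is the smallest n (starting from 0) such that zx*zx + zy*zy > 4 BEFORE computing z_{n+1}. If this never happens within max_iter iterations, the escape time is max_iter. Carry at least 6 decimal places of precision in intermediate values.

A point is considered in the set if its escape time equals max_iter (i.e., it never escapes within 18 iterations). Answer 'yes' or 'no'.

z_0 = 0 + 0i, c = -1.2680 + 0.8520i
Iter 1: z = -1.2680 + 0.8520i, |z|^2 = 2.3337
Iter 2: z = -0.3861 + -1.3087i, |z|^2 = 1.8617
Iter 3: z = -2.8316 + 1.8625i, |z|^2 = 11.4867
Escaped at iteration 3

Answer: no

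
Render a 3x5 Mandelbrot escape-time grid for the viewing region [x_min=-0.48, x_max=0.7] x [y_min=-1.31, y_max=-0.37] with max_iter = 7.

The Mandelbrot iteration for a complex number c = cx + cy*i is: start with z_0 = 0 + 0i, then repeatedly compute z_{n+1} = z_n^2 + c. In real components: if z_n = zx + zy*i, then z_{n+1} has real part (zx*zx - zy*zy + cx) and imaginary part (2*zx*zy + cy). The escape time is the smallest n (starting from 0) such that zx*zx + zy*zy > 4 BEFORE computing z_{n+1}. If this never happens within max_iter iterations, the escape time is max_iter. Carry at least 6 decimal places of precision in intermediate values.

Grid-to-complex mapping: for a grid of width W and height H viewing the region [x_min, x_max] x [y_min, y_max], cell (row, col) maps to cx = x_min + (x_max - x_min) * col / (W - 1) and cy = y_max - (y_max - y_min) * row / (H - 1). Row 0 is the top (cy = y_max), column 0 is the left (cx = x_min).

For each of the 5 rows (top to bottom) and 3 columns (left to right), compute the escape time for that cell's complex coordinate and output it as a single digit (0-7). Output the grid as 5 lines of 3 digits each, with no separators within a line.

Answer: 773
773
552
442
322

Derivation:
(row=0, col=0): c = -0.4800 + -0.3700i → escape time 7
(row=0, col=1): c = 0.1100 + -0.3700i → escape time 7
(row=0, col=2): c = 0.7000 + -0.3700i → escape time 3
(row=1, col=0): c = -0.4800 + -0.6050i → escape time 7
(row=1, col=1): c = 0.1100 + -0.6050i → escape time 7
(row=1, col=2): c = 0.7000 + -0.6050i → escape time 3
(row=2, col=0): c = -0.4800 + -0.8400i → escape time 5
(row=2, col=1): c = 0.1100 + -0.8400i → escape time 5
(row=2, col=2): c = 0.7000 + -0.8400i → escape time 2
(row=3, col=0): c = -0.4800 + -1.0750i → escape time 4
(row=3, col=1): c = 0.1100 + -1.0750i → escape time 4
(row=3, col=2): c = 0.7000 + -1.0750i → escape time 2
(row=4, col=0): c = -0.4800 + -1.3100i → escape time 3
(row=4, col=1): c = 0.1100 + -1.3100i → escape time 2
(row=4, col=2): c = 0.7000 + -1.3100i → escape time 2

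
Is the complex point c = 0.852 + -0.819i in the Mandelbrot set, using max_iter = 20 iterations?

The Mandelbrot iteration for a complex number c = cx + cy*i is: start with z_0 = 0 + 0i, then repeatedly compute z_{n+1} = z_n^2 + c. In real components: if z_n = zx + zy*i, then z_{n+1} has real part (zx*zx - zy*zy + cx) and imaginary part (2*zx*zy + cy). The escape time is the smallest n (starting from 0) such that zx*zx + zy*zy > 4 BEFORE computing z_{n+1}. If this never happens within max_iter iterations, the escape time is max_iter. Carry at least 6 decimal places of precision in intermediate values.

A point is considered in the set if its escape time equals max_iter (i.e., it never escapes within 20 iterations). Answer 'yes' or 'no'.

z_0 = 0 + 0i, c = 0.8520 + -0.8190i
Iter 1: z = 0.8520 + -0.8190i, |z|^2 = 1.3967
Iter 2: z = 0.9071 + -2.2146i, |z|^2 = 5.7273
Escaped at iteration 2

Answer: no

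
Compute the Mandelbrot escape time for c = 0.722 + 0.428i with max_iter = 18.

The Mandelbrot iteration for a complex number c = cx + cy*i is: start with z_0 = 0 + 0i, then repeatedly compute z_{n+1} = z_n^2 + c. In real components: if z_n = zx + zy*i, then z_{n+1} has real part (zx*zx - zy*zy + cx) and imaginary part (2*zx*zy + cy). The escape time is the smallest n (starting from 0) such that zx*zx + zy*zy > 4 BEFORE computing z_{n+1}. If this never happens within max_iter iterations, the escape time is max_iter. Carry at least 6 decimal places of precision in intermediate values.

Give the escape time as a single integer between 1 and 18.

z_0 = 0 + 0i, c = 0.7220 + 0.4280i
Iter 1: z = 0.7220 + 0.4280i, |z|^2 = 0.7045
Iter 2: z = 1.0601 + 1.0460i, |z|^2 = 2.2180
Iter 3: z = 0.7516 + 2.6458i, |z|^2 = 7.5652
Escaped at iteration 3

Answer: 3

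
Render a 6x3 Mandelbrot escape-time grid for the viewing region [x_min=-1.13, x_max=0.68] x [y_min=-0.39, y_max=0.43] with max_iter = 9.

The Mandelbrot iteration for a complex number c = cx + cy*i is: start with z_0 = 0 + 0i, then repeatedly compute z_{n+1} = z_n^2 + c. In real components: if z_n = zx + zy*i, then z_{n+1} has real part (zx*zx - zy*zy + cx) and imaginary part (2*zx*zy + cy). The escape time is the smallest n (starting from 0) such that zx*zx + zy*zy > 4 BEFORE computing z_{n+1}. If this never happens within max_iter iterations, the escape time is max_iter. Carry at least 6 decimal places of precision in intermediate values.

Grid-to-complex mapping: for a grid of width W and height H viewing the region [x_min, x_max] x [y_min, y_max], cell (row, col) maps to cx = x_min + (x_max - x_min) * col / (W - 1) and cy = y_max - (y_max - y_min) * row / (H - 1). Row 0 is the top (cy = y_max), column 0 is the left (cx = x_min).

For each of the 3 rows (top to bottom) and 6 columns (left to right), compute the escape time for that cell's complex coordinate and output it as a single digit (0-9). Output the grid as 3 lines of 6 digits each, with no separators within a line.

Answer: 679993
999994
789993

Derivation:
(row=0, col=0): c = -1.1300 + 0.4300i → escape time 6
(row=0, col=1): c = -0.7680 + 0.4300i → escape time 7
(row=0, col=2): c = -0.4060 + 0.4300i → escape time 9
(row=0, col=3): c = -0.0440 + 0.4300i → escape time 9
(row=0, col=4): c = 0.3180 + 0.4300i → escape time 9
(row=0, col=5): c = 0.6800 + 0.4300i → escape time 3
(row=1, col=0): c = -1.1300 + 0.0200i → escape time 9
(row=1, col=1): c = -0.7680 + 0.0200i → escape time 9
(row=1, col=2): c = -0.4060 + 0.0200i → escape time 9
(row=1, col=3): c = -0.0440 + 0.0200i → escape time 9
(row=1, col=4): c = 0.3180 + 0.0200i → escape time 9
(row=1, col=5): c = 0.6800 + 0.0200i → escape time 4
(row=2, col=0): c = -1.1300 + -0.3900i → escape time 7
(row=2, col=1): c = -0.7680 + -0.3900i → escape time 8
(row=2, col=2): c = -0.4060 + -0.3900i → escape time 9
(row=2, col=3): c = -0.0440 + -0.3900i → escape time 9
(row=2, col=4): c = 0.3180 + -0.3900i → escape time 9
(row=2, col=5): c = 0.6800 + -0.3900i → escape time 3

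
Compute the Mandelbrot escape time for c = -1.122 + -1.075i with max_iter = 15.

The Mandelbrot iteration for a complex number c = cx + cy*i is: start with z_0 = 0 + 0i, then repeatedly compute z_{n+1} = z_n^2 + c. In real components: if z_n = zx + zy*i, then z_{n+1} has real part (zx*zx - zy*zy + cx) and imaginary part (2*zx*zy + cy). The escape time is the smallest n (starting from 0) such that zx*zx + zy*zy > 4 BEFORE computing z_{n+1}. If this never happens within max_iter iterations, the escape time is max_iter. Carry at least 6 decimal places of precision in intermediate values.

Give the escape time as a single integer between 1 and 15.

z_0 = 0 + 0i, c = -1.1220 + -1.0750i
Iter 1: z = -1.1220 + -1.0750i, |z|^2 = 2.4145
Iter 2: z = -1.0187 + 1.3373i, |z|^2 = 2.8262
Iter 3: z = -1.8725 + -3.7997i, |z|^2 = 17.9443
Escaped at iteration 3

Answer: 3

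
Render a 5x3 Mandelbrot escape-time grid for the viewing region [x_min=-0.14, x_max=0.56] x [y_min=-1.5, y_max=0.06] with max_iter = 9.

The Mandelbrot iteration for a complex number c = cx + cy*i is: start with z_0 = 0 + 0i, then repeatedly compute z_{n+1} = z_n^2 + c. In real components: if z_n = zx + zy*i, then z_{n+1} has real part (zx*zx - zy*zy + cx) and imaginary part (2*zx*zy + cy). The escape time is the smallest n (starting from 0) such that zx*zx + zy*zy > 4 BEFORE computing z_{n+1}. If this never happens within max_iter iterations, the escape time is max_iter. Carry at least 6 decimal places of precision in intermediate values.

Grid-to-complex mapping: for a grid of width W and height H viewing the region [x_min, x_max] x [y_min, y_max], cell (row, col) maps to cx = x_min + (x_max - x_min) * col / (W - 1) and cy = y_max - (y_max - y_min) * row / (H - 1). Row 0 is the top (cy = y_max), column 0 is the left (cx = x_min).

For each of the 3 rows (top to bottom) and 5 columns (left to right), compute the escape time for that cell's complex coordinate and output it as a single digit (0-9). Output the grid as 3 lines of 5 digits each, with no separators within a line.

(row=0, col=0): c = -0.1400 + 0.0600i → escape time 9
(row=0, col=1): c = 0.0350 + 0.0600i → escape time 9
(row=0, col=2): c = 0.2100 + 0.0600i → escape time 9
(row=0, col=3): c = 0.3850 + 0.0600i → escape time 7
(row=0, col=4): c = 0.5600 + 0.0600i → escape time 4
(row=1, col=0): c = -0.1400 + -0.7200i → escape time 9
(row=1, col=1): c = 0.0350 + -0.7200i → escape time 9
(row=1, col=2): c = 0.2100 + -0.7200i → escape time 6
(row=1, col=3): c = 0.3850 + -0.7200i → escape time 5
(row=1, col=4): c = 0.5600 + -0.7200i → escape time 3
(row=2, col=0): c = -0.1400 + -1.5000i → escape time 2
(row=2, col=1): c = 0.0350 + -1.5000i → escape time 2
(row=2, col=2): c = 0.2100 + -1.5000i → escape time 2
(row=2, col=3): c = 0.3850 + -1.5000i → escape time 2
(row=2, col=4): c = 0.5600 + -1.5000i → escape time 2

Answer: 99974
99653
22222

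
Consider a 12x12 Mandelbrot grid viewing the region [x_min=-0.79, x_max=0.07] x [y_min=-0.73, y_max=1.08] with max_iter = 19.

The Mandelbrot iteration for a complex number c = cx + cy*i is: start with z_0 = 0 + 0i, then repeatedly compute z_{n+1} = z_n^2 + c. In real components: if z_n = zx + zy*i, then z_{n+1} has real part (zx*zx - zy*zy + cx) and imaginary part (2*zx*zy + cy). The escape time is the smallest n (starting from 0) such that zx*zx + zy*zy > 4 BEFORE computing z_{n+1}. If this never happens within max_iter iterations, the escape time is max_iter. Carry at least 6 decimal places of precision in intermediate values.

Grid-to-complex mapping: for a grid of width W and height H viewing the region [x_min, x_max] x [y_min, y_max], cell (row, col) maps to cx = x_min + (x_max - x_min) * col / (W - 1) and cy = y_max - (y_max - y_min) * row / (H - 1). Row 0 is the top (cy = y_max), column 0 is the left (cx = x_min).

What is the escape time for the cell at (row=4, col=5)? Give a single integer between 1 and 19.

z_0 = 0 + 0i, c = -0.3991 + 0.4218i
Iter 1: z = -0.3991 + 0.4218i, |z|^2 = 0.3372
Iter 2: z = -0.4177 + 0.0851i, |z|^2 = 0.1818
Iter 3: z = -0.2318 + 0.3507i, |z|^2 = 0.1767
Iter 4: z = -0.4683 + 0.2592i, |z|^2 = 0.2865
Iter 5: z = -0.2470 + 0.1790i, |z|^2 = 0.0930
Iter 6: z = -0.3702 + 0.3334i, |z|^2 = 0.2482
Iter 7: z = -0.3732 + 0.1750i, |z|^2 = 0.1699
Iter 8: z = -0.2904 + 0.2912i, |z|^2 = 0.1691
Iter 9: z = -0.3995 + 0.2527i, |z|^2 = 0.2235
Iter 10: z = -0.3033 + 0.2199i, |z|^2 = 0.1404
Iter 11: z = -0.3554 + 0.2884i, |z|^2 = 0.2095
Iter 12: z = -0.3559 + 0.2168i, |z|^2 = 0.1737
Iter 13: z = -0.3194 + 0.2675i, |z|^2 = 0.1736
Iter 14: z = -0.3686 + 0.2509i, |z|^2 = 0.1989
Iter 15: z = -0.3262 + 0.2368i, |z|^2 = 0.1625
Iter 16: z = -0.3488 + 0.2673i, |z|^2 = 0.1931
Iter 17: z = -0.3489 + 0.2353i, |z|^2 = 0.1771
Iter 18: z = -0.3327 + 0.2576i, |z|^2 = 0.1771

Answer: 19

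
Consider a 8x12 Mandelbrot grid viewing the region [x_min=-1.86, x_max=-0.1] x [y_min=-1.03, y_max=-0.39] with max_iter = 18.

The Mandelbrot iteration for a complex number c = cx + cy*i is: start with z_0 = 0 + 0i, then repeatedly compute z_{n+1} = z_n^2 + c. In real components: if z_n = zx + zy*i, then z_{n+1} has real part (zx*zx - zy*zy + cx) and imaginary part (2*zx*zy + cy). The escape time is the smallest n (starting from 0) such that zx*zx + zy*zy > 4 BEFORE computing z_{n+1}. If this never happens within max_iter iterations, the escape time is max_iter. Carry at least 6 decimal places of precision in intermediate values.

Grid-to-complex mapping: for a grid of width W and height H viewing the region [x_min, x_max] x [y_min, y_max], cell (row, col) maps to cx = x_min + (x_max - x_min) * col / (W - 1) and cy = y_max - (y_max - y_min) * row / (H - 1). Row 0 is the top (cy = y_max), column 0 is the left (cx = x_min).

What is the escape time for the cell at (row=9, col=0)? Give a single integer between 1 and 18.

Answer: 1

Derivation:
z_0 = 0 + 0i, c = -1.8600 + -0.9136i
Iter 1: z = -1.8600 + -0.9136i, |z|^2 = 4.2943
Escaped at iteration 1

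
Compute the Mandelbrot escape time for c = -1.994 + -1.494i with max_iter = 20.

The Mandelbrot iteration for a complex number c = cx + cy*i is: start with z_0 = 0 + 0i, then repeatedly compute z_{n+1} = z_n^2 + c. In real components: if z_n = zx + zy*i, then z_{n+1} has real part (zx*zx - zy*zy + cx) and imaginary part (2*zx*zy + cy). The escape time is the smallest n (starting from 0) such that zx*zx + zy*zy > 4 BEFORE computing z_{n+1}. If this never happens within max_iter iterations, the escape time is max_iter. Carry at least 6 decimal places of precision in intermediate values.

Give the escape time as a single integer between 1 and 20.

z_0 = 0 + 0i, c = -1.9940 + -1.4940i
Iter 1: z = -1.9940 + -1.4940i, |z|^2 = 6.2081
Escaped at iteration 1

Answer: 1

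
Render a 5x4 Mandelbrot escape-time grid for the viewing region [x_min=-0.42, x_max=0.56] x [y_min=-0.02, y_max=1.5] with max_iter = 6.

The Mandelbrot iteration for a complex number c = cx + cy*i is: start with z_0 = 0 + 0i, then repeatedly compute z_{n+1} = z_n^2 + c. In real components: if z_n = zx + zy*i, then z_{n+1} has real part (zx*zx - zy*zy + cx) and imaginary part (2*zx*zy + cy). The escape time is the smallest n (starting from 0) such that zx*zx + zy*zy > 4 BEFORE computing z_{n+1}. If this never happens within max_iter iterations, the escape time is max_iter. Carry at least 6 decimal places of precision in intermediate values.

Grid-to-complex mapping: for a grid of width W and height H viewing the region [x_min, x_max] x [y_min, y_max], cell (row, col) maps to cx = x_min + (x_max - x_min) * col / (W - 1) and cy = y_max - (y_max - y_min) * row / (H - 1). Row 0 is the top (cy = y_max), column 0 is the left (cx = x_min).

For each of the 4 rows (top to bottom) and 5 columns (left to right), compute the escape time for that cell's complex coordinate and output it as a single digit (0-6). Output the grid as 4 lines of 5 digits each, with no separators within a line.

Answer: 22222
46432
66664
66664

Derivation:
(row=0, col=0): c = -0.4200 + 1.5000i → escape time 2
(row=0, col=1): c = -0.1750 + 1.5000i → escape time 2
(row=0, col=2): c = 0.0700 + 1.5000i → escape time 2
(row=0, col=3): c = 0.3150 + 1.5000i → escape time 2
(row=0, col=4): c = 0.5600 + 1.5000i → escape time 2
(row=1, col=0): c = -0.4200 + 0.9933i → escape time 4
(row=1, col=1): c = -0.1750 + 0.9933i → escape time 6
(row=1, col=2): c = 0.0700 + 0.9933i → escape time 4
(row=1, col=3): c = 0.3150 + 0.9933i → escape time 3
(row=1, col=4): c = 0.5600 + 0.9933i → escape time 2
(row=2, col=0): c = -0.4200 + 0.4867i → escape time 6
(row=2, col=1): c = -0.1750 + 0.4867i → escape time 6
(row=2, col=2): c = 0.0700 + 0.4867i → escape time 6
(row=2, col=3): c = 0.3150 + 0.4867i → escape time 6
(row=2, col=4): c = 0.5600 + 0.4867i → escape time 4
(row=3, col=0): c = -0.4200 + -0.0200i → escape time 6
(row=3, col=1): c = -0.1750 + -0.0200i → escape time 6
(row=3, col=2): c = 0.0700 + -0.0200i → escape time 6
(row=3, col=3): c = 0.3150 + -0.0200i → escape time 6
(row=3, col=4): c = 0.5600 + -0.0200i → escape time 4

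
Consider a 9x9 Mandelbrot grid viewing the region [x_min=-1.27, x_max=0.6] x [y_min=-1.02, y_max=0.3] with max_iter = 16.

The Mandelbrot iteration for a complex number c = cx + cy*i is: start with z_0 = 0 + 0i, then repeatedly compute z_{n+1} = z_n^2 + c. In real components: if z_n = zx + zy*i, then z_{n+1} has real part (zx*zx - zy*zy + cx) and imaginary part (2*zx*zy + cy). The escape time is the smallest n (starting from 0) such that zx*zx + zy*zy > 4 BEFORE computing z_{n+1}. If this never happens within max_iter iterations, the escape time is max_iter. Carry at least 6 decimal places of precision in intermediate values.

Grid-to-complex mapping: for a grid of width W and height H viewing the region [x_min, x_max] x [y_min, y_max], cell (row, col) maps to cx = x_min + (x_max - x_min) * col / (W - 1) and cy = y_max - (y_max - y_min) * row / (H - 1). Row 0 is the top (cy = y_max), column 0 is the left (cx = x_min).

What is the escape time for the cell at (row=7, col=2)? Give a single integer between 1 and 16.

Answer: 4

Derivation:
z_0 = 0 + 0i, c = -0.8025 + -0.8550i
Iter 1: z = -0.8025 + -0.8550i, |z|^2 = 1.3750
Iter 2: z = -0.8895 + 0.5173i, |z|^2 = 1.0588
Iter 3: z = -0.2788 + -1.7753i, |z|^2 = 3.2293
Iter 4: z = -3.8763 + 0.1350i, |z|^2 = 15.0437
Escaped at iteration 4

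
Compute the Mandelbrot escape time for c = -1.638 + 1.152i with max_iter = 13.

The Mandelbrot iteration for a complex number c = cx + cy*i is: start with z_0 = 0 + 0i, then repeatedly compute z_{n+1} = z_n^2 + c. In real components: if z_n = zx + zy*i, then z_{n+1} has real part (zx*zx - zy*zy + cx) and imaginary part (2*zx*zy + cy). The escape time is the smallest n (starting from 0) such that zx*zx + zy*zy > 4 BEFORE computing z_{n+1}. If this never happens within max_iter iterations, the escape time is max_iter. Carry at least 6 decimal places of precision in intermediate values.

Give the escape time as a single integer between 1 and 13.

z_0 = 0 + 0i, c = -1.6380 + 1.1520i
Iter 1: z = -1.6380 + 1.1520i, |z|^2 = 4.0101
Escaped at iteration 1

Answer: 1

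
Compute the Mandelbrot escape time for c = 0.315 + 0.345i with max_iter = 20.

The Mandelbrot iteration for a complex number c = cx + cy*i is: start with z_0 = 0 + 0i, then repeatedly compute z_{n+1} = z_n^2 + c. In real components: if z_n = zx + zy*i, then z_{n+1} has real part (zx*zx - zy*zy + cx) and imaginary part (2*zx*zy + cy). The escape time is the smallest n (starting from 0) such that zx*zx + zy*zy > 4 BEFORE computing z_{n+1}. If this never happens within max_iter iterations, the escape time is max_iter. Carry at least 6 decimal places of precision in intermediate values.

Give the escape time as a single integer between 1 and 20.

Answer: 20

Derivation:
z_0 = 0 + 0i, c = 0.3150 + 0.3450i
Iter 1: z = 0.3150 + 0.3450i, |z|^2 = 0.2182
Iter 2: z = 0.2952 + 0.5623i, |z|^2 = 0.4034
Iter 3: z = 0.0859 + 0.6770i, |z|^2 = 0.4657
Iter 4: z = -0.1360 + 0.4613i, |z|^2 = 0.2313
Iter 5: z = 0.1207 + 0.2196i, |z|^2 = 0.0628
Iter 6: z = 0.2814 + 0.3980i, |z|^2 = 0.2376
Iter 7: z = 0.2358 + 0.5690i, |z|^2 = 0.3793
Iter 8: z = 0.0469 + 0.6133i, |z|^2 = 0.3783
Iter 9: z = -0.0589 + 0.4025i, |z|^2 = 0.1655
Iter 10: z = 0.1565 + 0.2976i, |z|^2 = 0.1130
Iter 11: z = 0.2509 + 0.4381i, |z|^2 = 0.2549
Iter 12: z = 0.1860 + 0.5649i, |z|^2 = 0.3537
Iter 13: z = 0.0305 + 0.5552i, |z|^2 = 0.3091
Iter 14: z = 0.0077 + 0.3789i, |z|^2 = 0.1436
Iter 15: z = 0.1715 + 0.3509i, |z|^2 = 0.1525
Iter 16: z = 0.2213 + 0.4654i, |z|^2 = 0.2655
Iter 17: z = 0.1474 + 0.5510i, |z|^2 = 0.3253
Iter 18: z = 0.0332 + 0.5075i, |z|^2 = 0.2586
Iter 19: z = 0.0586 + 0.3787i, |z|^2 = 0.1468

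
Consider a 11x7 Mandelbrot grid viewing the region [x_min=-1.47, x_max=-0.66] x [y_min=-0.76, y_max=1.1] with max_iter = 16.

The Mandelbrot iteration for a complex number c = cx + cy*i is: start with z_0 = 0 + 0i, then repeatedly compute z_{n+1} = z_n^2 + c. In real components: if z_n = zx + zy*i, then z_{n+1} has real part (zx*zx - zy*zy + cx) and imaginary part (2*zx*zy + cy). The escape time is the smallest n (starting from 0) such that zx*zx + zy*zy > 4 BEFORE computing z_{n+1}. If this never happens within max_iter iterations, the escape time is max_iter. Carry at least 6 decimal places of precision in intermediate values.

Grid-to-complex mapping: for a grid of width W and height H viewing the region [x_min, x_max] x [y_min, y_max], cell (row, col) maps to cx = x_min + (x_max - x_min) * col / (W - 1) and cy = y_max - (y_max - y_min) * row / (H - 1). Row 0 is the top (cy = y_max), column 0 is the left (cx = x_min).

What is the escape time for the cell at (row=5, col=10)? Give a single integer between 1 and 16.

Answer: 16

Derivation:
z_0 = 0 + 0i, c = -0.6600 + -0.4500i
Iter 1: z = -0.6600 + -0.4500i, |z|^2 = 0.6381
Iter 2: z = -0.4269 + 0.1440i, |z|^2 = 0.2030
Iter 3: z = -0.4985 + -0.5729i, |z|^2 = 0.5768
Iter 4: z = -0.7398 + 0.1212i, |z|^2 = 0.5620
Iter 5: z = -0.1274 + -0.6294i, |z|^2 = 0.4123
Iter 6: z = -1.0398 + -0.2896i, |z|^2 = 1.1651
Iter 7: z = 0.3374 + 0.1523i, |z|^2 = 0.1370
Iter 8: z = -0.5694 + -0.3472i, |z|^2 = 0.4447
Iter 9: z = -0.4564 + -0.0546i, |z|^2 = 0.2113
Iter 10: z = -0.4547 + -0.4002i, |z|^2 = 0.3668
Iter 11: z = -0.6134 + -0.0861i, |z|^2 = 0.3837
Iter 12: z = -0.2912 + -0.3443i, |z|^2 = 0.2033
Iter 13: z = -0.6938 + -0.2495i, |z|^2 = 0.5436
Iter 14: z = -0.2409 + -0.1038i, |z|^2 = 0.0688
Iter 15: z = -0.6128 + -0.4000i, |z|^2 = 0.5355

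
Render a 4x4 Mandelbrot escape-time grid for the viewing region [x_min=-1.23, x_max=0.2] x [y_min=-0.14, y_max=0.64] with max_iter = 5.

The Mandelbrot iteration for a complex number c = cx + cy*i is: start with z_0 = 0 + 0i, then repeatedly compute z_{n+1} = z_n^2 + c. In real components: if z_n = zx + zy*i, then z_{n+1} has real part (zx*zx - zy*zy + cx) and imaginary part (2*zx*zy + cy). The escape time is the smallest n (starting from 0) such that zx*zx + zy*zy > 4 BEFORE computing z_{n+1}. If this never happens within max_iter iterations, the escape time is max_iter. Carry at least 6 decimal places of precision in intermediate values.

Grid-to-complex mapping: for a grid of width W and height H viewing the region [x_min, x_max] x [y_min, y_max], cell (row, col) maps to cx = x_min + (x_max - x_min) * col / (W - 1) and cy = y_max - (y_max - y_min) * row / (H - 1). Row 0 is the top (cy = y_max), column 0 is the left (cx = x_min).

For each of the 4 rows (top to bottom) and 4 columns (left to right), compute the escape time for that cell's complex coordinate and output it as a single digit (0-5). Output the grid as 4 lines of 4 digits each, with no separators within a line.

Answer: 3555
5555
5555
5555

Derivation:
(row=0, col=0): c = -1.2300 + 0.6400i → escape time 3
(row=0, col=1): c = -0.7533 + 0.6400i → escape time 5
(row=0, col=2): c = -0.2767 + 0.6400i → escape time 5
(row=0, col=3): c = 0.2000 + 0.6400i → escape time 5
(row=1, col=0): c = -1.2300 + 0.3800i → escape time 5
(row=1, col=1): c = -0.7533 + 0.3800i → escape time 5
(row=1, col=2): c = -0.2767 + 0.3800i → escape time 5
(row=1, col=3): c = 0.2000 + 0.3800i → escape time 5
(row=2, col=0): c = -1.2300 + 0.1200i → escape time 5
(row=2, col=1): c = -0.7533 + 0.1200i → escape time 5
(row=2, col=2): c = -0.2767 + 0.1200i → escape time 5
(row=2, col=3): c = 0.2000 + 0.1200i → escape time 5
(row=3, col=0): c = -1.2300 + -0.1400i → escape time 5
(row=3, col=1): c = -0.7533 + -0.1400i → escape time 5
(row=3, col=2): c = -0.2767 + -0.1400i → escape time 5
(row=3, col=3): c = 0.2000 + -0.1400i → escape time 5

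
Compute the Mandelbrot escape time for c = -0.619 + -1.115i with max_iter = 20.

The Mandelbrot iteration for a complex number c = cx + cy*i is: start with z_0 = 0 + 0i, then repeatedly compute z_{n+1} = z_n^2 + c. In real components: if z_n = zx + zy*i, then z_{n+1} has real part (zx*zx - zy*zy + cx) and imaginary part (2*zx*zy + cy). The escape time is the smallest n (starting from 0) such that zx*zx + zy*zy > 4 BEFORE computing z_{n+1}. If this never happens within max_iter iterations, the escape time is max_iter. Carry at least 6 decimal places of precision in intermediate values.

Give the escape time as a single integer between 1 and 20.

Answer: 3

Derivation:
z_0 = 0 + 0i, c = -0.6190 + -1.1150i
Iter 1: z = -0.6190 + -1.1150i, |z|^2 = 1.6264
Iter 2: z = -1.4791 + 0.2654i, |z|^2 = 2.2581
Iter 3: z = 1.4982 + -1.9000i, |z|^2 = 5.8546
Escaped at iteration 3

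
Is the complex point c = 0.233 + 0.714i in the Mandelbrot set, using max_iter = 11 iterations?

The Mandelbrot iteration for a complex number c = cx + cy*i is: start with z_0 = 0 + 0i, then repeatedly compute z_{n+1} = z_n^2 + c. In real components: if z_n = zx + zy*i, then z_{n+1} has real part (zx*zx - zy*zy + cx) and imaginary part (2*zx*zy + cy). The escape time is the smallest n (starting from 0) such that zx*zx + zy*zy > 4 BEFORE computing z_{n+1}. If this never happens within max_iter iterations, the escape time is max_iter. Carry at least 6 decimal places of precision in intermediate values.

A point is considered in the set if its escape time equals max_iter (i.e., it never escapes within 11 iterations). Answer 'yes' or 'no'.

Answer: no

Derivation:
z_0 = 0 + 0i, c = 0.2330 + 0.7140i
Iter 1: z = 0.2330 + 0.7140i, |z|^2 = 0.5641
Iter 2: z = -0.2225 + 1.0467i, |z|^2 = 1.1451
Iter 3: z = -0.8131 + 0.2482i, |z|^2 = 0.7228
Iter 4: z = 0.8326 + 0.3104i, |z|^2 = 0.7895
Iter 5: z = 0.8298 + 1.2308i, |z|^2 = 2.2035
Iter 6: z = -0.5933 + 2.7568i, |z|^2 = 7.9517
Escaped at iteration 6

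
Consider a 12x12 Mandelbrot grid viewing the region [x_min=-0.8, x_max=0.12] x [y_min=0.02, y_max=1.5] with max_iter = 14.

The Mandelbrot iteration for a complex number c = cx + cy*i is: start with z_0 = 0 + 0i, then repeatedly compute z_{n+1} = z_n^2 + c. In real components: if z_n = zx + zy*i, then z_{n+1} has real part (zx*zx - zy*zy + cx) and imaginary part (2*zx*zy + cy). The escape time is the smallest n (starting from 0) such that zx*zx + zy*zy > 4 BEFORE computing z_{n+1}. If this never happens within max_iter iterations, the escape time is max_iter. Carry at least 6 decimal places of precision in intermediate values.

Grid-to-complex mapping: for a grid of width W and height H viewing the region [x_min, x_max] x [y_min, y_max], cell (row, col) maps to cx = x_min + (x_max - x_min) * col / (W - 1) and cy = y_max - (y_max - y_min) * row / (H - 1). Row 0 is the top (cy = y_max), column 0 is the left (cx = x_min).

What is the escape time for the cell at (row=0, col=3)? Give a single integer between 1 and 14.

Answer: 2

Derivation:
z_0 = 0 + 0i, c = -0.5491 + 1.5000i
Iter 1: z = -0.5491 + 1.5000i, |z|^2 = 2.5515
Iter 2: z = -2.4976 + -0.1473i, |z|^2 = 6.2596
Escaped at iteration 2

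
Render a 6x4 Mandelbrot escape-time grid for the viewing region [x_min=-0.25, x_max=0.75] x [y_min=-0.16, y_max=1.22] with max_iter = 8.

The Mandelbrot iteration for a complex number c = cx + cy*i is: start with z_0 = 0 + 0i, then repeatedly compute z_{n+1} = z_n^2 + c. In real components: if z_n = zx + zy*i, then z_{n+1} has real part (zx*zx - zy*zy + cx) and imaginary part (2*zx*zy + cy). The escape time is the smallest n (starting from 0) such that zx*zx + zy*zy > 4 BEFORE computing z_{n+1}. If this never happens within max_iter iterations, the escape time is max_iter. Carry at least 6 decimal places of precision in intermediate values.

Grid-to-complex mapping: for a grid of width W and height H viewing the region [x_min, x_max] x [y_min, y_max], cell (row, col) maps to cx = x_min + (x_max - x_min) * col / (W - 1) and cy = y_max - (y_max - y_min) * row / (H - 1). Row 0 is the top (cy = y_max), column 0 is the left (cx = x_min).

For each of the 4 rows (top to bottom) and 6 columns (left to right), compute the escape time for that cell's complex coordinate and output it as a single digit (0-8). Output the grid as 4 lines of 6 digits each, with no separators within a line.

Answer: 332222
886532
888843
888843

Derivation:
(row=0, col=0): c = -0.2500 + 1.2200i → escape time 3
(row=0, col=1): c = -0.0500 + 1.2200i → escape time 3
(row=0, col=2): c = 0.1500 + 1.2200i → escape time 2
(row=0, col=3): c = 0.3500 + 1.2200i → escape time 2
(row=0, col=4): c = 0.5500 + 1.2200i → escape time 2
(row=0, col=5): c = 0.7500 + 1.2200i → escape time 2
(row=1, col=0): c = -0.2500 + 0.7600i → escape time 8
(row=1, col=1): c = -0.0500 + 0.7600i → escape time 8
(row=1, col=2): c = 0.1500 + 0.7600i → escape time 6
(row=1, col=3): c = 0.3500 + 0.7600i → escape time 5
(row=1, col=4): c = 0.5500 + 0.7600i → escape time 3
(row=1, col=5): c = 0.7500 + 0.7600i → escape time 2
(row=2, col=0): c = -0.2500 + 0.3000i → escape time 8
(row=2, col=1): c = -0.0500 + 0.3000i → escape time 8
(row=2, col=2): c = 0.1500 + 0.3000i → escape time 8
(row=2, col=3): c = 0.3500 + 0.3000i → escape time 8
(row=2, col=4): c = 0.5500 + 0.3000i → escape time 4
(row=2, col=5): c = 0.7500 + 0.3000i → escape time 3
(row=3, col=0): c = -0.2500 + -0.1600i → escape time 8
(row=3, col=1): c = -0.0500 + -0.1600i → escape time 8
(row=3, col=2): c = 0.1500 + -0.1600i → escape time 8
(row=3, col=3): c = 0.3500 + -0.1600i → escape time 8
(row=3, col=4): c = 0.5500 + -0.1600i → escape time 4
(row=3, col=5): c = 0.7500 + -0.1600i → escape time 3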